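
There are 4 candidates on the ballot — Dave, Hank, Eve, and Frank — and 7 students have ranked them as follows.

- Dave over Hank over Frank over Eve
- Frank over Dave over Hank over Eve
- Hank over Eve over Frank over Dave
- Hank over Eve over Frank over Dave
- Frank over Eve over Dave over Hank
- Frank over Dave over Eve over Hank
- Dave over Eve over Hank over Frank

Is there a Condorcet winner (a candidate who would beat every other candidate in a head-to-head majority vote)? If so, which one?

None — there is no Condorcet winner

Head-to-head results (7 voters total):
Dave vs Hank: Dave wins 5–2.
Dave vs Eve: Dave wins 4–3.
Dave vs Frank: Frank wins 5–2.
Hank vs Eve: Hank wins 4–3.
Hank vs Frank: Hank wins 4–3.
Eve vs Frank: Frank wins 4–3.
No candidate beats all others: Dave beats Hank beats Frank beats Dave, a majority cycle.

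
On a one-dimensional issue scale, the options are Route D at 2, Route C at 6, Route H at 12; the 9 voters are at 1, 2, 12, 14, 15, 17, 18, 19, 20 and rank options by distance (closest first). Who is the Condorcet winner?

With single-peaked preferences on a line, the Condorcet winner is the candidate closest to the median voter.
The median voter (position 15) is closest to Route H at 12.
Check: Route H vs Route D — voters closer to Route H: 7 of 9.

Route H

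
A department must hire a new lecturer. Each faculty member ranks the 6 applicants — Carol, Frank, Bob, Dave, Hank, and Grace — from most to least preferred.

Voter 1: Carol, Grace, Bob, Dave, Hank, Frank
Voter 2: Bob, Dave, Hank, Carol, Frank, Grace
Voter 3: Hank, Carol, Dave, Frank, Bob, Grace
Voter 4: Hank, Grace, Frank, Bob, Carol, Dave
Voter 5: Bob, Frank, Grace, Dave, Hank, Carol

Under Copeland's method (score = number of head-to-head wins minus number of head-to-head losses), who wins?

Bob

Pairwise results:
  Carol vs Frank: Carol wins 3–2.
  Carol vs Bob: Bob wins 3–2.
  Carol vs Dave: Carol wins 3–2.
  Carol vs Hank: Hank wins 4–1.
  Carol vs Grace: Carol wins 3–2.
  Frank vs Bob: Bob wins 3–2.
  Frank vs Dave: Dave wins 3–2.
  Frank vs Hank: Hank wins 4–1.
  Frank vs Grace: Frank wins 3–2.
  Bob vs Dave: Bob wins 4–1.
  Bob vs Hank: Bob wins 3–2.
  Bob vs Grace: Bob wins 3–2.
  Dave vs Hank: Dave wins 3–2.
  Dave vs Grace: Grace wins 3–2.
  Hank vs Grace: Hank wins 3–2.
Copeland scores (wins − losses):
  Carol: 3 − 2 = 1
  Frank: 1 − 4 = -3
  Bob: 5 − 0 = 5
  Dave: 2 − 3 = -1
  Hank: 3 − 2 = 1
  Grace: 1 − 4 = -3
Bob has the best Copeland score.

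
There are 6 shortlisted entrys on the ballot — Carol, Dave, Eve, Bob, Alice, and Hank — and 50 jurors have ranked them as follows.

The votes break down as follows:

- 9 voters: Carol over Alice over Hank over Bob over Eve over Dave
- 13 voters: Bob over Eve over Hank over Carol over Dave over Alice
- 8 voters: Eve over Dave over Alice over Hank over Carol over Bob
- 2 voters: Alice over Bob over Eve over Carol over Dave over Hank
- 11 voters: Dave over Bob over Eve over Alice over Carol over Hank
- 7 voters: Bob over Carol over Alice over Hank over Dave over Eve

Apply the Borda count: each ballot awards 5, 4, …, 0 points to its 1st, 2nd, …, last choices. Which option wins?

Borda scores:
  Carol: 9·5 + 13·2 + 8·1 + 2·2 + 11·1 + 7·4 = 122
  Dave: 9·0 + 13·1 + 8·4 + 2·1 + 11·5 + 7·1 = 109
  Eve: 9·1 + 13·4 + 8·5 + 2·3 + 11·3 + 7·0 = 140
  Bob: 9·2 + 13·5 + 8·0 + 2·4 + 11·4 + 7·5 = 170
  Alice: 9·4 + 13·0 + 8·3 + 2·5 + 11·2 + 7·3 = 113
  Hank: 9·3 + 13·3 + 8·2 + 2·0 + 11·0 + 7·2 = 96
Bob has the highest total.

Bob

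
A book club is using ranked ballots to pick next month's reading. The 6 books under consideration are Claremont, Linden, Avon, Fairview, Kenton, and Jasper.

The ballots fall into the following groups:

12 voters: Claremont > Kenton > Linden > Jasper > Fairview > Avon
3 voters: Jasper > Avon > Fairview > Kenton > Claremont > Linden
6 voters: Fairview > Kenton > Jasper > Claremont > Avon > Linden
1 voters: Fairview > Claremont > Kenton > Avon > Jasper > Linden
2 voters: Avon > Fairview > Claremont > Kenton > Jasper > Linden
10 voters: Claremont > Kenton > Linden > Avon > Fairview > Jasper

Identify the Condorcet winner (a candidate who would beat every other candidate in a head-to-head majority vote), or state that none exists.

Claremont

Head-to-head results (34 voters total):
Claremont vs Linden: Claremont wins 34–0.
Claremont vs Avon: Claremont wins 29–5.
Claremont vs Fairview: Claremont wins 22–12.
Claremont vs Kenton: Claremont wins 25–9.
Claremont vs Jasper: Claremont wins 25–9.
Linden vs Avon: Linden wins 22–12.
Linden vs Fairview: Linden wins 22–12.
Linden vs Kenton: Kenton wins 34–0.
Linden vs Jasper: Linden wins 22–12.
Avon vs Fairview: Fairview wins 19–15.
Avon vs Kenton: Kenton wins 29–5.
Avon vs Jasper: Jasper wins 21–13.
Fairview vs Kenton: Kenton wins 22–12.
Fairview vs Jasper: Fairview wins 19–15.
Kenton vs Jasper: Kenton wins 31–3.
Claremont beats each rival — Linden (34–0), Avon (29–5), Fairview (22–12), Kenton (25–9), Jasper (25–9) — so Claremont is the Condorcet winner.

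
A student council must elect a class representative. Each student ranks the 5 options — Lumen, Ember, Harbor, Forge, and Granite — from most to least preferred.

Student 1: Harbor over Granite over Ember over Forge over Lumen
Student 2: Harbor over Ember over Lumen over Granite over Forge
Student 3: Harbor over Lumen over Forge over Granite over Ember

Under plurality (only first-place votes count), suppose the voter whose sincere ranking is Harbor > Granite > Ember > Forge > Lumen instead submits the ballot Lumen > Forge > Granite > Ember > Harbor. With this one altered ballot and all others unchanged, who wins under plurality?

Harbor

First-place totals with the altered ballot: Lumen 1, Ember 0, Harbor 2, Forge 0, Granite 0.
The winner is unchanged: still Harbor.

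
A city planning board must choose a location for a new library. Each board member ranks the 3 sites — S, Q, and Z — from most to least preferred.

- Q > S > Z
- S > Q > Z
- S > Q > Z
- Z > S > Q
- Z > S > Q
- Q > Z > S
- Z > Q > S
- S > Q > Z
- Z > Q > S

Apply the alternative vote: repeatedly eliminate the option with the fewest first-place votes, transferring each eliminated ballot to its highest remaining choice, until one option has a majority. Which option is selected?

Z

Round 1: Z 4, S 3, Q 2. Q has the fewest and is eliminated.
Round 2: Z 5, S 4. Z has a majority.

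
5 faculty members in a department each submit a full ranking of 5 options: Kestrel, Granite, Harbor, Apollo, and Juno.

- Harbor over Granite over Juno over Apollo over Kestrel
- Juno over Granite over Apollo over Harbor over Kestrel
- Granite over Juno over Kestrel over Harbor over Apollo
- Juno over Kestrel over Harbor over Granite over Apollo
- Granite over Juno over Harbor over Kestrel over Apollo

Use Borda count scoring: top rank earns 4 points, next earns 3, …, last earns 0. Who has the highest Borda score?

Borda scores:
  Kestrel: 0 + 0 + 2 + 3 + 1 = 6
  Granite: 3 + 3 + 4 + 1 + 4 = 15
  Harbor: 4 + 1 + 1 + 2 + 2 = 10
  Apollo: 1 + 2 + 0 + 0 + 0 = 3
  Juno: 2 + 4 + 3 + 4 + 3 = 16
Juno has the highest total.

Juno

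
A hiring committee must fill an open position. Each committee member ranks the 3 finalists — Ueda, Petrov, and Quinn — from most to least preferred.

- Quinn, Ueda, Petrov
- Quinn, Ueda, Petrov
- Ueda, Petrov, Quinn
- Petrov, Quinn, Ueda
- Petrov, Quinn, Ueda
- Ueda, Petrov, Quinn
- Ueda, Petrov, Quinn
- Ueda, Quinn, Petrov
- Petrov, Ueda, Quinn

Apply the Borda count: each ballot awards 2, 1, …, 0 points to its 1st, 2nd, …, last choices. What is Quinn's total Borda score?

7

Borda scores:
  Ueda: 1 + 1 + 2 + 0 + 0 + 2 + 2 + 2 + 1 = 11
  Petrov: 0 + 0 + 1 + 2 + 2 + 1 + 1 + 0 + 2 = 9
  Quinn: 2 + 2 + 0 + 1 + 1 + 0 + 0 + 1 + 0 = 7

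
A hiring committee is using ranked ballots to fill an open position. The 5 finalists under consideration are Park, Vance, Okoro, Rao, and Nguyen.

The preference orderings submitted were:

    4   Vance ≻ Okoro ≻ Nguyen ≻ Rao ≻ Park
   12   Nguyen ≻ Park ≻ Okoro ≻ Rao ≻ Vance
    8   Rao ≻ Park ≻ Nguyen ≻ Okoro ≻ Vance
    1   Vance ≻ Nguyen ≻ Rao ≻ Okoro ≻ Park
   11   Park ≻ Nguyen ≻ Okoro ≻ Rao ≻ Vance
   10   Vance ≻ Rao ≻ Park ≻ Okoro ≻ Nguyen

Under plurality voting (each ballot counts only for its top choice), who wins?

First-place vote totals:
  Park: 11
  Vance: 15
  Okoro: 0
  Rao: 8
  Nguyen: 12
Vance has the most first-place votes.

Vance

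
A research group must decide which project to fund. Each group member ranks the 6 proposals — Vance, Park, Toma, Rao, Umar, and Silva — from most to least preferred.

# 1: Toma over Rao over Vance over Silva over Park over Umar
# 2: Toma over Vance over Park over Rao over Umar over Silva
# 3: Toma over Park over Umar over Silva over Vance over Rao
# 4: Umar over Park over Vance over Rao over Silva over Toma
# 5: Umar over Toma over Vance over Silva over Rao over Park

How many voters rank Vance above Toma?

1

Ballots ranking Vance above Toma: 1.
Ballots ranking Toma above Vance: 4.
So 1 of 5 voters prefer Vance to Toma.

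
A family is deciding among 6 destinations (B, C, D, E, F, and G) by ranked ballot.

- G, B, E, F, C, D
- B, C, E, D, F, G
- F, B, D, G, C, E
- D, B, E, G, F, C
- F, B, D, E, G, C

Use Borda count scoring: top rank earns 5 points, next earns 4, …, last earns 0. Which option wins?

B

Borda scores:
  B: 4 + 5 + 4 + 4 + 4 = 21
  C: 1 + 4 + 1 + 0 + 0 = 6
  D: 0 + 2 + 3 + 5 + 3 = 13
  E: 3 + 3 + 0 + 3 + 2 = 11
  F: 2 + 1 + 5 + 1 + 5 = 14
  G: 5 + 0 + 2 + 2 + 1 = 10
B has the highest total.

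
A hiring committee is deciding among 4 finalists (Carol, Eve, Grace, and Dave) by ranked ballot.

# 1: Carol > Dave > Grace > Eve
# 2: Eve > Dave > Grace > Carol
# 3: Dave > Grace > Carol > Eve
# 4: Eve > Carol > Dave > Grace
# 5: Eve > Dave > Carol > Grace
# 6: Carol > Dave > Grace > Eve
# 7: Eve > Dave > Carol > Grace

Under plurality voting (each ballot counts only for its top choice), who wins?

Eve

First-place vote totals:
  Carol: 2
  Eve: 4
  Grace: 0
  Dave: 1
Eve has the most first-place votes.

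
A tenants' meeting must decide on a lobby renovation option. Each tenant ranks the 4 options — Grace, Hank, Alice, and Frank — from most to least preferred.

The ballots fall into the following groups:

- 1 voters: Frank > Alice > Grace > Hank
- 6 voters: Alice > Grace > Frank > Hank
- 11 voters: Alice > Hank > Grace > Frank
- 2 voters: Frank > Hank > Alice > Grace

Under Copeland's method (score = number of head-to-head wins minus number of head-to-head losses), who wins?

Pairwise results:
  Grace vs Hank: Hank wins 13–7.
  Grace vs Alice: Alice wins 20–0.
  Grace vs Frank: Grace wins 17–3.
  Hank vs Alice: Alice wins 18–2.
  Hank vs Frank: Hank wins 11–9.
  Alice vs Frank: Alice wins 17–3.
Copeland scores (wins − losses):
  Grace: 1 − 2 = -1
  Hank: 2 − 1 = 1
  Alice: 3 − 0 = 3
  Frank: 0 − 3 = -3
Alice has the best Copeland score.

Alice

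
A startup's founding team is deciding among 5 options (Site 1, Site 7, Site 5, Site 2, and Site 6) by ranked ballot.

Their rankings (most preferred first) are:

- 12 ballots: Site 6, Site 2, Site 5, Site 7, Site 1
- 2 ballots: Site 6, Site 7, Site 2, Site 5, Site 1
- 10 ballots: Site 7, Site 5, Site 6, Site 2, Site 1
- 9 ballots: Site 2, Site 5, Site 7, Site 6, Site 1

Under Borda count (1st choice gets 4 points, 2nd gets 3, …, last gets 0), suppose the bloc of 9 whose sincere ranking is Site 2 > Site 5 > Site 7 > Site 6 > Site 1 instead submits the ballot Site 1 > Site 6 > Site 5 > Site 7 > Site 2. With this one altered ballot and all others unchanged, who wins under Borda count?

Site 6

Borda totals with the altered ballot: Site 1 36, Site 7 67, Site 5 74, Site 2 50, Site 6 103.
The switch changes the winner from Site 2 to Site 6.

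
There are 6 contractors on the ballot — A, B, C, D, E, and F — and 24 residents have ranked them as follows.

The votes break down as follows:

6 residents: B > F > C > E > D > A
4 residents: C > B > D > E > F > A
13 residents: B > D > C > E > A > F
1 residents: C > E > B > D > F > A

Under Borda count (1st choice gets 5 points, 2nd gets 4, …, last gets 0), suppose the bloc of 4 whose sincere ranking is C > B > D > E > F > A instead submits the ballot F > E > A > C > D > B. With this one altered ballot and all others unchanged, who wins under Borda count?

B

Borda totals with the altered ballot: A 25, B 98, C 70, D 64, E 58, F 45.
The winner is unchanged: still B.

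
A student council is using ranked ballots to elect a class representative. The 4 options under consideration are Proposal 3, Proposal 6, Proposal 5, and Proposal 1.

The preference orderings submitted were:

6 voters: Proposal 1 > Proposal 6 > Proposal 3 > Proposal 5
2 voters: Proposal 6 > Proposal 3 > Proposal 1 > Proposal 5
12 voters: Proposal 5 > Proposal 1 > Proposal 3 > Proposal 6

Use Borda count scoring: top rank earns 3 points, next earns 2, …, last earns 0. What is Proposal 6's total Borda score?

18

Borda scores:
  Proposal 3: 6·1 + 2·2 + 12·1 = 22
  Proposal 6: 6·2 + 2·3 + 12·0 = 18
  Proposal 5: 6·0 + 2·0 + 12·3 = 36
  Proposal 1: 6·3 + 2·1 + 12·2 = 44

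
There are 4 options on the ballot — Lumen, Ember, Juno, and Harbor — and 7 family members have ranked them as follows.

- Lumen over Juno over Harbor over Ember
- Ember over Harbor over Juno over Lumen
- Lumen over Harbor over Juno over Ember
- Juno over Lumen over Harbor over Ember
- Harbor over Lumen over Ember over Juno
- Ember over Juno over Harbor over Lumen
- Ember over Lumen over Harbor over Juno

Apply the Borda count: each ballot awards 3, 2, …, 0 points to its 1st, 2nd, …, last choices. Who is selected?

Borda scores:
  Lumen: 3 + 0 + 3 + 2 + 2 + 0 + 2 = 12
  Ember: 0 + 3 + 0 + 0 + 1 + 3 + 3 = 10
  Juno: 2 + 1 + 1 + 3 + 0 + 2 + 0 = 9
  Harbor: 1 + 2 + 2 + 1 + 3 + 1 + 1 = 11
Lumen has the highest total.

Lumen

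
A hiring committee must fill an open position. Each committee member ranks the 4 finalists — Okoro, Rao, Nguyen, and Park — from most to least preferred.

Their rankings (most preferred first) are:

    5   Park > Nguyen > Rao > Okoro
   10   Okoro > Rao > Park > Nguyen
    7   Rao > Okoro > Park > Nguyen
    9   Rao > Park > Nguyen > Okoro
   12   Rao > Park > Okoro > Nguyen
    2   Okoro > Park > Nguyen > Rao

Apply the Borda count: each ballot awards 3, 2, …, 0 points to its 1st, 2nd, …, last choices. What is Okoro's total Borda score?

Borda scores:
  Okoro: 5·0 + 10·3 + 7·2 + 9·0 + 12·1 + 2·3 = 62
  Rao: 5·1 + 10·2 + 7·3 + 9·3 + 12·3 + 2·0 = 109
  Nguyen: 5·2 + 10·0 + 7·0 + 9·1 + 12·0 + 2·1 = 21
  Park: 5·3 + 10·1 + 7·1 + 9·2 + 12·2 + 2·2 = 78

62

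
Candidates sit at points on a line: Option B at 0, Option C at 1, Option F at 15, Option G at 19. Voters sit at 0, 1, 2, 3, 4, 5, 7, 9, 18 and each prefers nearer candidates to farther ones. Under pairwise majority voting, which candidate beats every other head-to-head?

With single-peaked preferences on a line, the Condorcet winner is the candidate closest to the median voter.
The median voter (position 4) is closest to Option C at 1.
Check: Option C vs Option B — voters closer to Option C: 8 of 9.

Option C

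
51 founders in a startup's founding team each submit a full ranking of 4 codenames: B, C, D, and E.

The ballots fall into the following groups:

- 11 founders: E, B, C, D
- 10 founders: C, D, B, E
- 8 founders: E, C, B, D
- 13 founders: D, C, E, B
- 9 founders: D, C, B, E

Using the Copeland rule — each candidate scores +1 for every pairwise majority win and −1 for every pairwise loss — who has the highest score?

C

Pairwise results:
  B vs C: C wins 40–11.
  B vs D: D wins 32–19.
  B vs E: E wins 32–19.
  C vs D: C wins 29–22.
  C vs E: C wins 32–19.
  D vs E: D wins 32–19.
Copeland scores (wins − losses):
  B: 0 − 3 = -3
  C: 3 − 0 = 3
  D: 2 − 1 = 1
  E: 1 − 2 = -1
C has the best Copeland score.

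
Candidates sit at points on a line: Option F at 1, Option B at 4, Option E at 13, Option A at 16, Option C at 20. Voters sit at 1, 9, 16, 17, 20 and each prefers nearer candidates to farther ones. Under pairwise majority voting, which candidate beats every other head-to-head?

With single-peaked preferences on a line, the Condorcet winner is the candidate closest to the median voter.
The median voter (position 16) is closest to Option A at 16.
Check: Option A vs Option C — voters closer to Option A: 4 of 5.

Option A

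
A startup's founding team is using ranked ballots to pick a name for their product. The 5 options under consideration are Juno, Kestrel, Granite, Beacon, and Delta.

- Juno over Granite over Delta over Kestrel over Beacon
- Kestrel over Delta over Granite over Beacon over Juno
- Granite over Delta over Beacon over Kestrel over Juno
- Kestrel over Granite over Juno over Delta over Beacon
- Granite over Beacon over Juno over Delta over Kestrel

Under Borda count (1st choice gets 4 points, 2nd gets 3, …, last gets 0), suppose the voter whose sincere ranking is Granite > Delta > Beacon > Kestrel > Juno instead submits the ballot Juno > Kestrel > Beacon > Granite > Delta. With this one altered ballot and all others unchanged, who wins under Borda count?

Granite

Borda totals with the altered ballot: Juno 12, Kestrel 12, Granite 13, Beacon 6, Delta 7.
The winner is unchanged: still Granite.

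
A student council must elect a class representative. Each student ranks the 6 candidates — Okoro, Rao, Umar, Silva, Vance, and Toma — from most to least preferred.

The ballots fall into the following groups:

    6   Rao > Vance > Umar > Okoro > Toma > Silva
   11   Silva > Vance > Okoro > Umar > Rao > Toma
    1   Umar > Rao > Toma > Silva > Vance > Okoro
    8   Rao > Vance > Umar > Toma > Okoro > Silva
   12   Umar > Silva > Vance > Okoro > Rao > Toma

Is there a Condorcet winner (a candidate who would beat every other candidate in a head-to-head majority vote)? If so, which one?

None — there is no Condorcet winner

Head-to-head results (38 voters total):
Okoro vs Rao: Okoro wins 23–15.
Okoro vs Umar: Umar wins 27–11.
Okoro vs Silva: Silva wins 24–14.
Okoro vs Vance: Vance wins 38–0.
Okoro vs Toma: Okoro wins 29–9.
Rao vs Umar: Umar wins 24–14.
Rao vs Silva: Silva wins 23–15.
Rao vs Vance: Vance wins 23–15.
Rao vs Toma: Rao wins 38–0.
Umar vs Silva: Umar wins 27–11.
Umar vs Vance: Vance wins 25–13.
Umar vs Toma: Umar wins 38–0.
Silva vs Vance: Silva wins 24–14.
Silva vs Toma: Silva wins 23–15.
Vance vs Toma: Vance wins 37–1.
No candidate beats all others: Umar beats Silva beats Vance beats Umar, a majority cycle.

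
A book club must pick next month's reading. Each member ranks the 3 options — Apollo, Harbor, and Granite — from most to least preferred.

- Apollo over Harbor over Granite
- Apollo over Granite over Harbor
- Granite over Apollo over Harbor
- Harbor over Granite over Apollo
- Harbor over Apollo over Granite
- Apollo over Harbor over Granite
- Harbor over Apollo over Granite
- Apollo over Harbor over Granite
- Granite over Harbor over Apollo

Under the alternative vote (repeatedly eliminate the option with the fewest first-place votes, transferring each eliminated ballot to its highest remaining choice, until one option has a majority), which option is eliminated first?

Round 1: Apollo 4, Harbor 3, Granite 2. Granite has the fewest and is eliminated.
Round 2: Apollo 5, Harbor 4. Apollo has a majority.

Granite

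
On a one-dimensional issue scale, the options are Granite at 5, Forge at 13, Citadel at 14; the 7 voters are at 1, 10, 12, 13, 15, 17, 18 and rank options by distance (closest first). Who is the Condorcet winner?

With single-peaked preferences on a line, the Condorcet winner is the candidate closest to the median voter.
The median voter (position 13) is closest to Forge at 13.
Check: Forge vs Citadel — voters closer to Forge: 4 of 7.

Forge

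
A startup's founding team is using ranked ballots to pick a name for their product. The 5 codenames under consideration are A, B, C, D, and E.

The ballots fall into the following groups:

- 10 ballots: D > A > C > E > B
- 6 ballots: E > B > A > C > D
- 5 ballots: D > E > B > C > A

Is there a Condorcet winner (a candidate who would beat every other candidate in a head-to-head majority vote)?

Head-to-head results (21 voters total):
A vs B: B wins 11–10.
A vs C: A wins 16–5.
A vs D: D wins 15–6.
A vs E: E wins 11–10.
B vs C: B wins 11–10.
B vs D: D wins 15–6.
B vs E: E wins 21–0.
C vs D: D wins 15–6.
C vs E: E wins 11–10.
D vs E: D wins 15–6.
D beats each rival — A (15–6), B (15–6), C (15–6), E (15–6) — so D is the Condorcet winner.

Yes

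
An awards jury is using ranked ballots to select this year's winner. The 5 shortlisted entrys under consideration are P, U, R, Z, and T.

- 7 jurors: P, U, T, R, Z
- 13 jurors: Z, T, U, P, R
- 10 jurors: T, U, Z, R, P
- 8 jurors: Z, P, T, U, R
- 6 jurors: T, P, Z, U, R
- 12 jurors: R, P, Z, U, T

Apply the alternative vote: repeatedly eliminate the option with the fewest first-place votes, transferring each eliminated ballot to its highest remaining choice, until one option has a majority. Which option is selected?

Z

Round 1: Z 21, T 16, R 12, P 7, U 0. U has the fewest and is eliminated.
Round 2: Z 21, T 16, R 12, P 7. P has the fewest and is eliminated.
Round 3: T 23, Z 21, R 12. R has the fewest and is eliminated.
Round 4: Z 33, T 23. Z has a majority.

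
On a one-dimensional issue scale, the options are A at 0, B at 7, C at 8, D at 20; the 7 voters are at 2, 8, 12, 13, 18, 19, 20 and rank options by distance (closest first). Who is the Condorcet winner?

With single-peaked preferences on a line, the Condorcet winner is the candidate closest to the median voter.
The median voter (position 13) is closest to C at 8.
Check: C vs D — voters closer to C: 4 of 7.

C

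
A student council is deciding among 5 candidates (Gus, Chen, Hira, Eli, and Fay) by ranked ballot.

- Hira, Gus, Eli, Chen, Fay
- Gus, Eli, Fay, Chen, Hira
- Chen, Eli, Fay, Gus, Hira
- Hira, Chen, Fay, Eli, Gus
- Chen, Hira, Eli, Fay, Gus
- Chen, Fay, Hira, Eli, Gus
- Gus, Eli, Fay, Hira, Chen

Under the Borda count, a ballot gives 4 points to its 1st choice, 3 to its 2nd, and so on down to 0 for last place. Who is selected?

Borda scores:
  Gus: 3 + 4 + 1 + 0 + 0 + 0 + 4 = 12
  Chen: 1 + 1 + 4 + 3 + 4 + 4 + 0 = 17
  Hira: 4 + 0 + 0 + 4 + 3 + 2 + 1 = 14
  Eli: 2 + 3 + 3 + 1 + 2 + 1 + 3 = 15
  Fay: 0 + 2 + 2 + 2 + 1 + 3 + 2 = 12
Chen has the highest total.

Chen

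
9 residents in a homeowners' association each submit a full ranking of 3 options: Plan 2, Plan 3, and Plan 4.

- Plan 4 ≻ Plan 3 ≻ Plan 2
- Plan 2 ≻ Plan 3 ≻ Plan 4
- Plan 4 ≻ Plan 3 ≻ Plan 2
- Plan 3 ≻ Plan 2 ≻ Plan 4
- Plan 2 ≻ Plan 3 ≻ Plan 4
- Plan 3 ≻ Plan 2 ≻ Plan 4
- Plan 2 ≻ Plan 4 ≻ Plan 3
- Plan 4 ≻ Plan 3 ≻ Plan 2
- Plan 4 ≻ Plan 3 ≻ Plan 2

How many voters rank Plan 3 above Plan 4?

Ballots ranking Plan 3 above Plan 4: 4.
Ballots ranking Plan 4 above Plan 3: 5.
So 4 of 9 voters prefer Plan 3 to Plan 4.

4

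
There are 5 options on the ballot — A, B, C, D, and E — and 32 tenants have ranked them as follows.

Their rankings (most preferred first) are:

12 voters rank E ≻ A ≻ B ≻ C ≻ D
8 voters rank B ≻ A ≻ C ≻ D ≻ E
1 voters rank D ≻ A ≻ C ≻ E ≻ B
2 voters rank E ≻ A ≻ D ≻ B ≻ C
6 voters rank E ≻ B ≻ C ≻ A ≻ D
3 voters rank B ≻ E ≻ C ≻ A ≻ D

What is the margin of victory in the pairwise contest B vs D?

26

Ballots ranking B above D: 12+8+6+3 = 29.
Ballots ranking D above B: 1+2 = 3.
B wins 29–3, a margin of 26.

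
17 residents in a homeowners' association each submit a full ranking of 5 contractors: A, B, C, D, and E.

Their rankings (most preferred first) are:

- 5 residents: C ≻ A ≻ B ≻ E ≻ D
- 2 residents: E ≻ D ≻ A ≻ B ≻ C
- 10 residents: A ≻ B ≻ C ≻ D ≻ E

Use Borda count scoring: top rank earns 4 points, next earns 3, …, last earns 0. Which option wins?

A

Borda scores:
  A: 5·3 + 2·2 + 10·4 = 59
  B: 5·2 + 2·1 + 10·3 = 42
  C: 5·4 + 2·0 + 10·2 = 40
  D: 5·0 + 2·3 + 10·1 = 16
  E: 5·1 + 2·4 + 10·0 = 13
A has the highest total.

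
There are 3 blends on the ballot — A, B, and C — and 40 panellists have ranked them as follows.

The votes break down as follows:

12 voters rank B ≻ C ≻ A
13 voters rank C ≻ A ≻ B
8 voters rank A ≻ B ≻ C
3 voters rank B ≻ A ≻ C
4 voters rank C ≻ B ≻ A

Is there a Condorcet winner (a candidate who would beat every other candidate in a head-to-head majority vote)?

Head-to-head results (40 voters total):
A vs B: A wins 21–19.
A vs C: C wins 29–11.
B vs C: B wins 23–17.
No candidate beats all others: A beats B beats C beats A, a majority cycle.

No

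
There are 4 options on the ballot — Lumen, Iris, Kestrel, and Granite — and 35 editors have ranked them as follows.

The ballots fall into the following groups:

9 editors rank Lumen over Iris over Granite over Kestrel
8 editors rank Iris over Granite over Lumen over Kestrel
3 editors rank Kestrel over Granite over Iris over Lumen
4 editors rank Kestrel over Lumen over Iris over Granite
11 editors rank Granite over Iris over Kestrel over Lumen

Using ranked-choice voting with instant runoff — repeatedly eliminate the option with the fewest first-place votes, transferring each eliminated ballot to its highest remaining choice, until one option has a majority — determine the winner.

Round 1: Granite 11, Lumen 9, Iris 8, Kestrel 7. Kestrel has the fewest and is eliminated.
Round 2: Granite 14, Lumen 13, Iris 8. Iris has the fewest and is eliminated.
Round 3: Granite 22, Lumen 13. Granite has a majority.

Granite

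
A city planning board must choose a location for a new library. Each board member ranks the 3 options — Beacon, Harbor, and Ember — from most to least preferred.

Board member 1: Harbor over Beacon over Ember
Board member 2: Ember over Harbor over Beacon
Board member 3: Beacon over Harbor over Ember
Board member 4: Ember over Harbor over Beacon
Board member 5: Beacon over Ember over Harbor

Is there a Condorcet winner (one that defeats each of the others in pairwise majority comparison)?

No

Head-to-head results (5 voters total):
Beacon vs Harbor: Harbor wins 3–2.
Beacon vs Ember: Beacon wins 3–2.
Harbor vs Ember: Ember wins 3–2.
No candidate beats all others: Beacon beats Ember beats Harbor beats Beacon, a majority cycle.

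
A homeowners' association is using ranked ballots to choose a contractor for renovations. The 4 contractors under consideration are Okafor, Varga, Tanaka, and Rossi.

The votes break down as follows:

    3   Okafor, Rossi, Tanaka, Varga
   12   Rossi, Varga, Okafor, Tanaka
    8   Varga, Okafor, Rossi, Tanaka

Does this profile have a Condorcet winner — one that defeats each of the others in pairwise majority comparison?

Head-to-head results (23 voters total):
Okafor vs Varga: Varga wins 20–3.
Okafor vs Tanaka: Okafor wins 23–0.
Okafor vs Rossi: Rossi wins 12–11.
Varga vs Tanaka: Varga wins 20–3.
Varga vs Rossi: Rossi wins 15–8.
Tanaka vs Rossi: Rossi wins 23–0.
Rossi beats each rival — Okafor (12–11), Varga (15–8), Tanaka (23–0) — so Rossi is the Condorcet winner.

Yes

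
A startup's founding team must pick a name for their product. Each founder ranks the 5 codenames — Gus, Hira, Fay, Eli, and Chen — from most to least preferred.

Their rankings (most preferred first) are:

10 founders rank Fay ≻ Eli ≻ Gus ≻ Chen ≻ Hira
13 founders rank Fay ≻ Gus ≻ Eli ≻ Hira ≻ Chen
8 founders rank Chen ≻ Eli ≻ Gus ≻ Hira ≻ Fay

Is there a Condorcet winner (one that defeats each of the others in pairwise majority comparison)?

Yes

Head-to-head results (31 voters total):
Gus vs Hira: Gus wins 31–0.
Gus vs Fay: Fay wins 23–8.
Gus vs Eli: Eli wins 18–13.
Gus vs Chen: Gus wins 23–8.
Hira vs Fay: Fay wins 23–8.
Hira vs Eli: Eli wins 31–0.
Hira vs Chen: Chen wins 18–13.
Fay vs Eli: Fay wins 23–8.
Fay vs Chen: Fay wins 23–8.
Eli vs Chen: Eli wins 23–8.
Fay beats each rival — Gus (23–8), Hira (23–8), Eli (23–8), Chen (23–8) — so Fay is the Condorcet winner.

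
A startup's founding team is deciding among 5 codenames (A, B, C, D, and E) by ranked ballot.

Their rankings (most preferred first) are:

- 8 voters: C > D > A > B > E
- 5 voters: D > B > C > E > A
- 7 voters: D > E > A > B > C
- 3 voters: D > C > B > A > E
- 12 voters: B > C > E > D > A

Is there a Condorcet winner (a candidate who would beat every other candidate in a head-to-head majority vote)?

Head-to-head results (35 voters total):
A vs B: B wins 20–15.
A vs C: C wins 28–7.
A vs D: D wins 35–0.
A vs E: E wins 24–11.
B vs C: B wins 24–11.
B vs D: D wins 23–12.
B vs E: B wins 28–7.
C vs D: C wins 20–15.
C vs E: C wins 28–7.
D vs E: D wins 23–12.
No candidate beats all others: B beats C beats D beats B, a majority cycle.

No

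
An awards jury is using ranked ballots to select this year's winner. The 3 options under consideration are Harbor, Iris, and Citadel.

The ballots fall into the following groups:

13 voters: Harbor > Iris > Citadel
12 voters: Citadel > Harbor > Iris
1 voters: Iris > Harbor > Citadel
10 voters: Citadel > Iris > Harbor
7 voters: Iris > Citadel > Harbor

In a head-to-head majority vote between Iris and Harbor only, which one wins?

Harbor

Ballots ranking Iris above Harbor: 1+10+7 = 18.
Ballots ranking Harbor above Iris: 13+12 = 25.
Harbor wins the head-to-head, 25–18.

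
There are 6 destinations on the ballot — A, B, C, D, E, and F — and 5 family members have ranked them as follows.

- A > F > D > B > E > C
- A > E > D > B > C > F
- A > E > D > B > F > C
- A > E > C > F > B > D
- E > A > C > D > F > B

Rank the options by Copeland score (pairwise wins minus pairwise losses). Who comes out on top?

A

Pairwise results:
  A vs B: A wins 5–0.
  A vs C: A wins 5–0.
  A vs D: A wins 5–0.
  A vs E: A wins 4–1.
  A vs F: A wins 5–0.
  B vs C: B wins 3–2.
  B vs D: D wins 4–1.
  B vs E: E wins 4–1.
  B vs F: F wins 3–2.
  C vs D: D wins 3–2.
  C vs E: E wins 5–0.
  C vs F: C wins 3–2.
  D vs E: E wins 4–1.
  D vs F: D wins 3–2.
  E vs F: E wins 4–1.
Copeland scores (wins − losses):
  A: 5 − 0 = 5
  B: 1 − 4 = -3
  C: 1 − 4 = -3
  D: 3 − 2 = 1
  E: 4 − 1 = 3
  F: 1 − 4 = -3
A has the best Copeland score.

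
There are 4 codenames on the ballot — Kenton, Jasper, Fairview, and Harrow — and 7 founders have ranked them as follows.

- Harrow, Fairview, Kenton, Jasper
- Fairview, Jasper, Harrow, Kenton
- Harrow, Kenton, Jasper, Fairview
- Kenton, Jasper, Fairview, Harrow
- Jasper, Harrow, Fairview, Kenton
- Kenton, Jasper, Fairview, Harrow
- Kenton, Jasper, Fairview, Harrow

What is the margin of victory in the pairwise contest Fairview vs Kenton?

Ballots ranking Fairview above Kenton: 3.
Ballots ranking Kenton above Fairview: 4.
Kenton wins 4–3, a margin of 1.

1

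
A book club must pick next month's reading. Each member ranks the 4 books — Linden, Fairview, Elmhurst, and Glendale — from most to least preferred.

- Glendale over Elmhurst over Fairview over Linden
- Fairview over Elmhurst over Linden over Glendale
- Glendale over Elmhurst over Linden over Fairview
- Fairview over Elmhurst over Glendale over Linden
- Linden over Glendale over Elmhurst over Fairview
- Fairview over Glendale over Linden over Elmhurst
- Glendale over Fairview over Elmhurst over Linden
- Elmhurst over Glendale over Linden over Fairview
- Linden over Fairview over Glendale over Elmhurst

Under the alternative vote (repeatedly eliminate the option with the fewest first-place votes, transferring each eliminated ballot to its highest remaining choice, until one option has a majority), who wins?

Round 1: Fairview 3, Glendale 3, Linden 2, Elmhurst 1. Elmhurst has the fewest and is eliminated.
Round 2: Glendale 4, Fairview 3, Linden 2. Linden has the fewest and is eliminated.
Round 3: Glendale 5, Fairview 4. Glendale has a majority.

Glendale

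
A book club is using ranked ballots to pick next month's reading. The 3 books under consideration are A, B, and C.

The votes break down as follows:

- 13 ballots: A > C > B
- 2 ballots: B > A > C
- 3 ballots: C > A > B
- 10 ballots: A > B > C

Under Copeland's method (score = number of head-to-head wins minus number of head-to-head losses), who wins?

A

Pairwise results:
  A vs B: A wins 26–2.
  A vs C: A wins 25–3.
  B vs C: C wins 16–12.
Copeland scores (wins − losses):
  A: 2 − 0 = 2
  B: 0 − 2 = -2
  C: 1 − 1 = 0
A has the best Copeland score.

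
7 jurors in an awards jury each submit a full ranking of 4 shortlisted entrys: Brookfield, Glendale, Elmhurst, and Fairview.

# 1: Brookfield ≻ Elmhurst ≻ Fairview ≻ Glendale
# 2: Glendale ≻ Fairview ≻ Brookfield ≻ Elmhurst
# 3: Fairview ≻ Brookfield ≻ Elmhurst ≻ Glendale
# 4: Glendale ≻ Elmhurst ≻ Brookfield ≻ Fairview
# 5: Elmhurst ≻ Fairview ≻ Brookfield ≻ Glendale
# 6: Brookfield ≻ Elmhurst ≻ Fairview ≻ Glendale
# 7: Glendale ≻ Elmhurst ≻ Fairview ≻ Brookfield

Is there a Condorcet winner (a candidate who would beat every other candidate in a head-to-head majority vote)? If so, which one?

None — there is no Condorcet winner

Head-to-head results (7 voters total):
Brookfield vs Glendale: Brookfield wins 4–3.
Brookfield vs Elmhurst: Brookfield wins 4–3.
Brookfield vs Fairview: Fairview wins 4–3.
Glendale vs Elmhurst: Elmhurst wins 4–3.
Glendale vs Fairview: Fairview wins 4–3.
Elmhurst vs Fairview: Elmhurst wins 5–2.
No candidate beats all others: Brookfield beats Elmhurst beats Fairview beats Brookfield, a majority cycle.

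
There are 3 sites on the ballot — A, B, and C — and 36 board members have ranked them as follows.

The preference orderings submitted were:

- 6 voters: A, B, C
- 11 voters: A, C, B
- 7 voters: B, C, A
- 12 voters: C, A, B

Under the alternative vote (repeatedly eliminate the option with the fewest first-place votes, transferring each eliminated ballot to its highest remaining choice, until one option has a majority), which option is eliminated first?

B

Round 1: A 17, C 12, B 7. B has the fewest and is eliminated.
Round 2: C 19, A 17. C has a majority.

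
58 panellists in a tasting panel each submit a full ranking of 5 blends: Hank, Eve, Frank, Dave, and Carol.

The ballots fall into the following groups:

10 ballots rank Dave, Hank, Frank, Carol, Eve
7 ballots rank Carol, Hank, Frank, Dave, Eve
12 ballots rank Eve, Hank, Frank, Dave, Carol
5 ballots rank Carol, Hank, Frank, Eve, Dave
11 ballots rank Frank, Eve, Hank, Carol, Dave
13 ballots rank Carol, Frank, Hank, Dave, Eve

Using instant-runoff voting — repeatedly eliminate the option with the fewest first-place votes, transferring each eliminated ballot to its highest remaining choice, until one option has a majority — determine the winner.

Round 1: Carol 25, Eve 12, Frank 11, Dave 10, Hank 0. Hank has the fewest and is eliminated.
Round 2: Carol 25, Eve 12, Frank 11, Dave 10. Dave has the fewest and is eliminated.
Round 3: Carol 25, Frank 21, Eve 12. Eve has the fewest and is eliminated.
Round 4: Frank 33, Carol 25. Frank has a majority.

Frank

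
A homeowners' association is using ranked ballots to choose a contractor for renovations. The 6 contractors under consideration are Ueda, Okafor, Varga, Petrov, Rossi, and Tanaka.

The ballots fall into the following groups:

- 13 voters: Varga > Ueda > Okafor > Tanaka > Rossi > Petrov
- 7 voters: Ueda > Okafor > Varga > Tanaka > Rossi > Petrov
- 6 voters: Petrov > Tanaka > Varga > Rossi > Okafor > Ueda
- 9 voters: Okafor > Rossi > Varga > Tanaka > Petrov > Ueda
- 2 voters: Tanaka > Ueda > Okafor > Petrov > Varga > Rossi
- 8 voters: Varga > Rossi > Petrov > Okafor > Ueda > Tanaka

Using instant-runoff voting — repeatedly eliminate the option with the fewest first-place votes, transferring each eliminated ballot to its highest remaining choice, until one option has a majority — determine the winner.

Varga

Round 1: Varga 21, Okafor 9, Ueda 7, Petrov 6, Tanaka 2, Rossi 0. Rossi has the fewest and is eliminated.
Round 2: Varga 21, Okafor 9, Ueda 7, Petrov 6, Tanaka 2. Tanaka has the fewest and is eliminated.
Round 3: Varga 21, Ueda 9, Okafor 9, Petrov 6. Petrov has the fewest and is eliminated.
Round 4: Varga 27, Ueda 9, Okafor 9. Varga has a majority.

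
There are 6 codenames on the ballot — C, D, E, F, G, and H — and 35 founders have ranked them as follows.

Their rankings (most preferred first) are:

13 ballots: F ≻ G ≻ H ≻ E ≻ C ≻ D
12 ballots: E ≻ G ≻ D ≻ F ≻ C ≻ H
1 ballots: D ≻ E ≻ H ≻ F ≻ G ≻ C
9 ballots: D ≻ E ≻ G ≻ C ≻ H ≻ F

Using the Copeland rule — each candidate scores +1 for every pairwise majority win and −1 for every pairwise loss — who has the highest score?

E

Pairwise results:
  C vs D: D wins 22–13.
  C vs E: E wins 35–0.
  C vs F: F wins 26–9.
  C vs G: G wins 35–0.
  C vs H: C wins 21–14.
  D vs E: E wins 25–10.
  D vs F: D wins 22–13.
  D vs G: G wins 25–10.
  D vs H: D wins 22–13.
  E vs F: E wins 22–13.
  E vs G: E wins 22–13.
  E vs H: E wins 22–13.
  F vs G: G wins 21–14.
  F vs H: F wins 25–10.
  G vs H: G wins 34–1.
Copeland scores (wins − losses):
  C: 1 − 4 = -3
  D: 3 − 2 = 1
  E: 5 − 0 = 5
  F: 2 − 3 = -1
  G: 4 − 1 = 3
  H: 0 − 5 = -5
E has the best Copeland score.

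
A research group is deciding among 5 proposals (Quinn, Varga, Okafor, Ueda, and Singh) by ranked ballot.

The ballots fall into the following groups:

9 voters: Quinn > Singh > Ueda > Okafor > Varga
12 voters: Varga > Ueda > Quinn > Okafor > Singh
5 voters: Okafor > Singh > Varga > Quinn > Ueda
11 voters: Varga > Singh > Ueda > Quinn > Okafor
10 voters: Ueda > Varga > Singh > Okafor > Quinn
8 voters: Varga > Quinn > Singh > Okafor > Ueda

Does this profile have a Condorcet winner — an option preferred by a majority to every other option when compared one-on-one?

Yes

Head-to-head results (55 voters total):
Quinn vs Varga: Varga wins 46–9.
Quinn vs Okafor: Quinn wins 40–15.
Quinn vs Ueda: Ueda wins 33–22.
Quinn vs Singh: Quinn wins 29–26.
Varga vs Okafor: Varga wins 41–14.
Varga vs Ueda: Varga wins 36–19.
Varga vs Singh: Varga wins 41–14.
Okafor vs Ueda: Ueda wins 42–13.
Okafor vs Singh: Singh wins 38–17.
Ueda vs Singh: Singh wins 33–22.
Varga beats each rival — Quinn (46–9), Okafor (41–14), Ueda (36–19), Singh (41–14) — so Varga is the Condorcet winner.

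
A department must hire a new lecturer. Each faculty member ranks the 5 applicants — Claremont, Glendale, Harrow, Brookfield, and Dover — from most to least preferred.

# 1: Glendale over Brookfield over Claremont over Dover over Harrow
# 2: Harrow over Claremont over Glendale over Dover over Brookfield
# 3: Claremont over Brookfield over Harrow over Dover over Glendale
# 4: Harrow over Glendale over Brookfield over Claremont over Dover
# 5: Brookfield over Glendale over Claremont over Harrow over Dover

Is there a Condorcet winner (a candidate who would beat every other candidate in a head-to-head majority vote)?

No

Head-to-head results (5 voters total):
Claremont vs Glendale: Glendale wins 3–2.
Claremont vs Harrow: Claremont wins 3–2.
Claremont vs Brookfield: Brookfield wins 3–2.
Claremont vs Dover: Claremont wins 5–0.
Glendale vs Harrow: Harrow wins 3–2.
Glendale vs Brookfield: Glendale wins 3–2.
Glendale vs Dover: Glendale wins 4–1.
Harrow vs Brookfield: Brookfield wins 3–2.
Harrow vs Dover: Harrow wins 4–1.
Brookfield vs Dover: Brookfield wins 4–1.
No candidate beats all others: Claremont beats Harrow beats Glendale beats Claremont, a majority cycle.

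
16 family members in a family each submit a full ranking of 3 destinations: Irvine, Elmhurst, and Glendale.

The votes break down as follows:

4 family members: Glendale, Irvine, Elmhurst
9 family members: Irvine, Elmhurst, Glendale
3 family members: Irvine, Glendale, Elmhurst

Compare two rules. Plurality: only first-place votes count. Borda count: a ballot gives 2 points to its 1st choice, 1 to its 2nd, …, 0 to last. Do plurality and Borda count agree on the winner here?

Plurality first-place counts: Irvine 12, Elmhurst 0, Glendale 4 → Irvine.
Borda totals: Irvine 28, Elmhurst 9, Glendale 11 → Irvine.
The two rules agree on Irvine.

Yes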